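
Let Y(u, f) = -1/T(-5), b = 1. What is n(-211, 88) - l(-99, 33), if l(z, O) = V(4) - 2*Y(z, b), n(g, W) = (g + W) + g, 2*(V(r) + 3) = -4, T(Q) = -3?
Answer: -985/3 ≈ -328.33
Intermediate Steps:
V(r) = -5 (V(r) = -3 + (½)*(-4) = -3 - 2 = -5)
n(g, W) = W + 2*g (n(g, W) = (W + g) + g = W + 2*g)
Y(u, f) = ⅓ (Y(u, f) = -1/(-3) = -1*(-⅓) = ⅓)
l(z, O) = -17/3 (l(z, O) = -5 - 2*⅓ = -5 - ⅔ = -17/3)
n(-211, 88) - l(-99, 33) = (88 + 2*(-211)) - 1*(-17/3) = (88 - 422) + 17/3 = -334 + 17/3 = -985/3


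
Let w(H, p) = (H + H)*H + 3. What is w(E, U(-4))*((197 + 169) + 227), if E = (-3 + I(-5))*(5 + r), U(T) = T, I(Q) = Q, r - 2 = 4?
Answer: 9186163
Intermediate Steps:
r = 6 (r = 2 + 4 = 6)
E = -88 (E = (-3 - 5)*(5 + 6) = -8*11 = -88)
w(H, p) = 3 + 2*H² (w(H, p) = (2*H)*H + 3 = 2*H² + 3 = 3 + 2*H²)
w(E, U(-4))*((197 + 169) + 227) = (3 + 2*(-88)²)*((197 + 169) + 227) = (3 + 2*7744)*(366 + 227) = (3 + 15488)*593 = 15491*593 = 9186163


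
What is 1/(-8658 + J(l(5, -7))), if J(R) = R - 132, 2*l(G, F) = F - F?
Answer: -1/8790 ≈ -0.00011377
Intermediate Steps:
l(G, F) = 0 (l(G, F) = (F - F)/2 = (½)*0 = 0)
J(R) = -132 + R
1/(-8658 + J(l(5, -7))) = 1/(-8658 + (-132 + 0)) = 1/(-8658 - 132) = 1/(-8790) = -1/8790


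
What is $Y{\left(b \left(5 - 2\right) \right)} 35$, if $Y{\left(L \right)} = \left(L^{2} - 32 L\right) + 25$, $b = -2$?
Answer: $8855$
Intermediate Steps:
$Y{\left(L \right)} = 25 + L^{2} - 32 L$
$Y{\left(b \left(5 - 2\right) \right)} 35 = \left(25 + \left(- 2 \left(5 - 2\right)\right)^{2} - 32 \left(- 2 \left(5 - 2\right)\right)\right) 35 = \left(25 + \left(\left(-2\right) 3\right)^{2} - 32 \left(\left(-2\right) 3\right)\right) 35 = \left(25 + \left(-6\right)^{2} - -192\right) 35 = \left(25 + 36 + 192\right) 35 = 253 \cdot 35 = 8855$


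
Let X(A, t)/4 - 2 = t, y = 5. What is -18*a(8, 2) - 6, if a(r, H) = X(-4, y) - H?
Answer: -474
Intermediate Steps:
X(A, t) = 8 + 4*t
a(r, H) = 28 - H (a(r, H) = (8 + 4*5) - H = (8 + 20) - H = 28 - H)
-18*a(8, 2) - 6 = -18*(28 - 1*2) - 6 = -18*(28 - 2) - 6 = -18*26 - 6 = -468 - 6 = -474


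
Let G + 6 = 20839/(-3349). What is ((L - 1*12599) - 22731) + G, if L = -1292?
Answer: -122688011/3349 ≈ -36634.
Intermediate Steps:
G = -40933/3349 (G = -6 + 20839/(-3349) = -6 + 20839*(-1/3349) = -6 - 20839/3349 = -40933/3349 ≈ -12.222)
((L - 1*12599) - 22731) + G = ((-1292 - 1*12599) - 22731) - 40933/3349 = ((-1292 - 12599) - 22731) - 40933/3349 = (-13891 - 22731) - 40933/3349 = -36622 - 40933/3349 = -122688011/3349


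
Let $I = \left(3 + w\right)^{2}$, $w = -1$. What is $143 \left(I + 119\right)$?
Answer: $17589$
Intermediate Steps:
$I = 4$ ($I = \left(3 - 1\right)^{2} = 2^{2} = 4$)
$143 \left(I + 119\right) = 143 \left(4 + 119\right) = 143 \cdot 123 = 17589$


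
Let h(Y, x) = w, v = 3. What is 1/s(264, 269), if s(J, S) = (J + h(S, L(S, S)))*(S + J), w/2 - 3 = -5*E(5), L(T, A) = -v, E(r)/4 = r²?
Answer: -1/389090 ≈ -2.5701e-6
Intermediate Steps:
E(r) = 4*r²
L(T, A) = -3 (L(T, A) = -1*3 = -3)
w = -994 (w = 6 + 2*(-20*5²) = 6 + 2*(-20*25) = 6 + 2*(-5*100) = 6 + 2*(-500) = 6 - 1000 = -994)
h(Y, x) = -994
s(J, S) = (-994 + J)*(J + S) (s(J, S) = (J - 994)*(S + J) = (-994 + J)*(J + S))
1/s(264, 269) = 1/(264² - 994*264 - 994*269 + 264*269) = 1/(69696 - 262416 - 267386 + 71016) = 1/(-389090) = -1/389090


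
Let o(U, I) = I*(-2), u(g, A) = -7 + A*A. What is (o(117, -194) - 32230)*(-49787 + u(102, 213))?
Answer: 140900850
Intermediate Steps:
u(g, A) = -7 + A²
o(U, I) = -2*I
(o(117, -194) - 32230)*(-49787 + u(102, 213)) = (-2*(-194) - 32230)*(-49787 + (-7 + 213²)) = (388 - 32230)*(-49787 + (-7 + 45369)) = -31842*(-49787 + 45362) = -31842*(-4425) = 140900850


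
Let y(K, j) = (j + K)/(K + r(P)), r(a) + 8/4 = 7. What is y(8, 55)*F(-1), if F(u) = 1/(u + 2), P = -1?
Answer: 63/13 ≈ 4.8462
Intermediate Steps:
r(a) = 5 (r(a) = -2 + 7 = 5)
F(u) = 1/(2 + u)
y(K, j) = (K + j)/(5 + K) (y(K, j) = (j + K)/(K + 5) = (K + j)/(5 + K))
y(8, 55)*F(-1) = ((8 + 55)/(5 + 8))/(2 - 1) = (63/13)/1 = ((1/13)*63)*1 = (63/13)*1 = 63/13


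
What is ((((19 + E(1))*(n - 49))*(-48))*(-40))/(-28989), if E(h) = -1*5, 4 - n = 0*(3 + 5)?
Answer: 134400/3221 ≈ 41.726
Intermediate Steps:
n = 4 (n = 4 - 0*(3 + 5) = 4 - 0*8 = 4 - 1*0 = 4 + 0 = 4)
E(h) = -5
((((19 + E(1))*(n - 49))*(-48))*(-40))/(-28989) = ((((19 - 5)*(4 - 49))*(-48))*(-40))/(-28989) = (((14*(-45))*(-48))*(-40))*(-1/28989) = (-630*(-48)*(-40))*(-1/28989) = (30240*(-40))*(-1/28989) = -1209600*(-1/28989) = 134400/3221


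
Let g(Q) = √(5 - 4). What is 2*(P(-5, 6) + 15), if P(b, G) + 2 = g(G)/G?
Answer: 79/3 ≈ 26.333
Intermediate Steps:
g(Q) = 1 (g(Q) = √1 = 1)
P(b, G) = -2 + 1/G
2*(P(-5, 6) + 15) = 2*((-2 + 1/6) + 15) = 2*((-2 + ⅙) + 15) = 2*(-11/6 + 15) = 2*(79/6) = 79/3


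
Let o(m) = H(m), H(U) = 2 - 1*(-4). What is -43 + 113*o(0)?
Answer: 635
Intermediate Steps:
H(U) = 6 (H(U) = 2 + 4 = 6)
o(m) = 6
-43 + 113*o(0) = -43 + 113*6 = -43 + 678 = 635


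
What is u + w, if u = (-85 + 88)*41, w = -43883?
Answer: -43760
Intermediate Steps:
u = 123 (u = 3*41 = 123)
u + w = 123 - 43883 = -43760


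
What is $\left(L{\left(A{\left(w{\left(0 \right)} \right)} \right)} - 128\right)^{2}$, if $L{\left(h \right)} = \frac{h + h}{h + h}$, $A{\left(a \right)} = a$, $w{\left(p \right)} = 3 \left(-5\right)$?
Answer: $16129$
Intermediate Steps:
$w{\left(p \right)} = -15$
$L{\left(h \right)} = 1$ ($L{\left(h \right)} = \frac{2 h}{2 h} = 2 h \frac{1}{2 h} = 1$)
$\left(L{\left(A{\left(w{\left(0 \right)} \right)} \right)} - 128\right)^{2} = \left(1 - 128\right)^{2} = \left(-127\right)^{2} = 16129$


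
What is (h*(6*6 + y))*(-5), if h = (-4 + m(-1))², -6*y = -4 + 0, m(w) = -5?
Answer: -14850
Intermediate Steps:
y = ⅔ (y = -(-4 + 0)/6 = -⅙*(-4) = ⅔ ≈ 0.66667)
h = 81 (h = (-4 - 5)² = (-9)² = 81)
(h*(6*6 + y))*(-5) = (81*(6*6 + ⅔))*(-5) = (81*(36 + ⅔))*(-5) = (81*(110/3))*(-5) = 2970*(-5) = -14850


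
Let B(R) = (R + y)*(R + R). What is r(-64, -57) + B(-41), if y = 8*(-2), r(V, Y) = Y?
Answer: 4617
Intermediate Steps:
y = -16
B(R) = 2*R*(-16 + R) (B(R) = (R - 16)*(R + R) = (-16 + R)*(2*R) = 2*R*(-16 + R))
r(-64, -57) + B(-41) = -57 + 2*(-41)*(-16 - 41) = -57 + 2*(-41)*(-57) = -57 + 4674 = 4617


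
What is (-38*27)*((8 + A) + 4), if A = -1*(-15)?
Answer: -27702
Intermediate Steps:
A = 15
(-38*27)*((8 + A) + 4) = (-38*27)*((8 + 15) + 4) = -1026*(23 + 4) = -1026*27 = -27702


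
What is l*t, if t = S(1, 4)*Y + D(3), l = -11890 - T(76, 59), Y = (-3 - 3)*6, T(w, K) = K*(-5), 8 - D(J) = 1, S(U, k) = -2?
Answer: -916005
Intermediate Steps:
D(J) = 7 (D(J) = 8 - 1*1 = 8 - 1 = 7)
T(w, K) = -5*K
Y = -36 (Y = -6*6 = -36)
l = -11595 (l = -11890 - (-5)*59 = -11890 - 1*(-295) = -11890 + 295 = -11595)
t = 79 (t = -2*(-36) + 7 = 72 + 7 = 79)
l*t = -11595*79 = -916005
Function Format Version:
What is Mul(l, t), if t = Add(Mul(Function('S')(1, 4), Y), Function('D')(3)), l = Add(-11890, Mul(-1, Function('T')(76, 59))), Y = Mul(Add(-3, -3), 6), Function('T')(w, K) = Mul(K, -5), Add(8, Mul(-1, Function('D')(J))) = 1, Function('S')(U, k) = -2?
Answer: -916005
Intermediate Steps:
Function('D')(J) = 7 (Function('D')(J) = Add(8, Mul(-1, 1)) = Add(8, -1) = 7)
Function('T')(w, K) = Mul(-5, K)
Y = -36 (Y = Mul(-6, 6) = -36)
l = -11595 (l = Add(-11890, Mul(-1, Mul(-5, 59))) = Add(-11890, Mul(-1, -295)) = Add(-11890, 295) = -11595)
t = 79 (t = Add(Mul(-2, -36), 7) = Add(72, 7) = 79)
Mul(l, t) = Mul(-11595, 79) = -916005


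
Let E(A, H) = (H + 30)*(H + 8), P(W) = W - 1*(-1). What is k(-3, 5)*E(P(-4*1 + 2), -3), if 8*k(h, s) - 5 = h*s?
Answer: -675/4 ≈ -168.75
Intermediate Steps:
P(W) = 1 + W (P(W) = W + 1 = 1 + W)
E(A, H) = (8 + H)*(30 + H) (E(A, H) = (30 + H)*(8 + H) = (8 + H)*(30 + H))
k(h, s) = 5/8 + h*s/8 (k(h, s) = 5/8 + (h*s)/8 = 5/8 + h*s/8)
k(-3, 5)*E(P(-4*1 + 2), -3) = (5/8 + (1/8)*(-3)*5)*(240 + (-3)**2 + 38*(-3)) = (5/8 - 15/8)*(240 + 9 - 114) = -5/4*135 = -675/4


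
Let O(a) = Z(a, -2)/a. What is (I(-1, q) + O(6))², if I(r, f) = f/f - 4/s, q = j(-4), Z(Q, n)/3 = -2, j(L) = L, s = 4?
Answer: 1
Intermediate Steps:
Z(Q, n) = -6 (Z(Q, n) = 3*(-2) = -6)
q = -4
O(a) = -6/a
I(r, f) = 0 (I(r, f) = f/f - 4/4 = 1 - 4*¼ = 1 - 1 = 0)
(I(-1, q) + O(6))² = (0 - 6/6)² = (0 - 6*⅙)² = (0 - 1)² = (-1)² = 1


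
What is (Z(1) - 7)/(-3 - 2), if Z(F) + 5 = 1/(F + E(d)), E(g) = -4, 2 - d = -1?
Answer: 37/15 ≈ 2.4667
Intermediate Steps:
d = 3 (d = 2 - 1*(-1) = 2 + 1 = 3)
Z(F) = -5 + 1/(-4 + F) (Z(F) = -5 + 1/(F - 4) = -5 + 1/(-4 + F))
(Z(1) - 7)/(-3 - 2) = ((21 - 5*1)/(-4 + 1) - 7)/(-3 - 2) = ((21 - 5)/(-3) - 7)/(-5) = -(-1/3*16 - 7)/5 = -(-16/3 - 7)/5 = -1/5*(-37/3) = 37/15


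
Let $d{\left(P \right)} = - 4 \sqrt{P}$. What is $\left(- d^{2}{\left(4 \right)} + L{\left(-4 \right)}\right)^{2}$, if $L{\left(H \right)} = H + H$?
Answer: $5184$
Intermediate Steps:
$L{\left(H \right)} = 2 H$
$\left(- d^{2}{\left(4 \right)} + L{\left(-4 \right)}\right)^{2} = \left(- \left(- 4 \sqrt{4}\right)^{2} + 2 \left(-4\right)\right)^{2} = \left(- \left(\left(-4\right) 2\right)^{2} - 8\right)^{2} = \left(- \left(-8\right)^{2} - 8\right)^{2} = \left(\left(-1\right) 64 - 8\right)^{2} = \left(-64 - 8\right)^{2} = \left(-72\right)^{2} = 5184$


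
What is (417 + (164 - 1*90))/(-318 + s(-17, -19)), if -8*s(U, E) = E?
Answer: -3928/2525 ≈ -1.5556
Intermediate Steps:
s(U, E) = -E/8
(417 + (164 - 1*90))/(-318 + s(-17, -19)) = (417 + (164 - 1*90))/(-318 - ⅛*(-19)) = (417 + (164 - 90))/(-318 + 19/8) = (417 + 74)/(-2525/8) = 491*(-8/2525) = -3928/2525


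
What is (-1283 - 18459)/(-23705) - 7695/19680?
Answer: 13740839/31100960 ≈ 0.44181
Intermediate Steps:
(-1283 - 18459)/(-23705) - 7695/19680 = -19742*(-1/23705) - 7695*1/19680 = 19742/23705 - 513/1312 = 13740839/31100960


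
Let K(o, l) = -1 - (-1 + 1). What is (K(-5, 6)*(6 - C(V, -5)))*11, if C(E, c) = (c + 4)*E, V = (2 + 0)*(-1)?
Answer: -44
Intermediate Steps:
V = -2 (V = 2*(-1) = -2)
C(E, c) = E*(4 + c) (C(E, c) = (4 + c)*E = E*(4 + c))
K(o, l) = -1 (K(o, l) = -1 - 1*0 = -1 + 0 = -1)
(K(-5, 6)*(6 - C(V, -5)))*11 = -(6 - (-2)*(4 - 5))*11 = -(6 - (-2)*(-1))*11 = -(6 - 1*2)*11 = -(6 - 2)*11 = -1*4*11 = -4*11 = -44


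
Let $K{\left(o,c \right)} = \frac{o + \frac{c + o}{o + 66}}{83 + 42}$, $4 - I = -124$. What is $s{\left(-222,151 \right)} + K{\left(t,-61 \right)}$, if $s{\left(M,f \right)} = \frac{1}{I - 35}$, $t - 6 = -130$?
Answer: $- \frac{644401}{674250} \approx -0.95573$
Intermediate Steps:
$I = 128$ ($I = 4 - -124 = 4 + 124 = 128$)
$t = -124$ ($t = 6 - 130 = -124$)
$s{\left(M,f \right)} = \frac{1}{93}$ ($s{\left(M,f \right)} = \frac{1}{128 - 35} = \frac{1}{93}$)
$K{\left(o,c \right)} = \frac{o}{125} + \frac{c + o}{125 \left(66 + o\right)}$ ($K{\left(o,c \right)} = \frac{o + \frac{c + o}{66 + o}}{125} = \left(o + \frac{c + o}{66 + o}\right) \frac{1}{125} = \frac{o}{125} + \frac{c + o}{125 \left(66 + o\right)}$)
$s{\left(-222,151 \right)} + K{\left(t,-61 \right)} = \frac{1}{93} + \frac{-61 + \left(-124\right)^{2} + 67 \left(-124\right)}{125 \left(66 - 124\right)} = \frac{1}{93} + \frac{-61 + 15376 - 8308}{125 \left(-58\right)} = \frac{1}{93} + \frac{1}{125} \left(- \frac{1}{58}\right) 7007 = \frac{1}{93} - \frac{7007}{7250} = - \frac{644401}{674250}$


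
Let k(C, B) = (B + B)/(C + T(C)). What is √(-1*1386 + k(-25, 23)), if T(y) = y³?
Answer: I*√3394633049/1565 ≈ 37.229*I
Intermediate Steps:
k(C, B) = 2*B/(C + C³) (k(C, B) = (B + B)/(C + C³) = (2*B)/(C + C³) = 2*B/(C + C³))
√(-1*1386 + k(-25, 23)) = √(-1*1386 + 2*23/(-25 + (-25)³)) = √(-1386 + 2*23/(-25 - 15625)) = √(-1386 + 2*23/(-15650)) = √(-1386 + 2*23*(-1/15650)) = √(-1386 - 23/7825) = √(-10845473/7825) = I*√3394633049/1565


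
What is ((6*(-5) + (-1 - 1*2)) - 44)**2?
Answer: 5929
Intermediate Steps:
((6*(-5) + (-1 - 1*2)) - 44)**2 = ((-30 + (-1 - 2)) - 44)**2 = ((-30 - 3) - 44)**2 = (-33 - 44)**2 = (-77)**2 = 5929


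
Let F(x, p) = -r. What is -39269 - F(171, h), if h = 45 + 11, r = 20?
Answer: -39249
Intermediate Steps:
h = 56
F(x, p) = -20 (F(x, p) = -1*20 = -20)
-39269 - F(171, h) = -39269 - 1*(-20) = -39269 + 20 = -39249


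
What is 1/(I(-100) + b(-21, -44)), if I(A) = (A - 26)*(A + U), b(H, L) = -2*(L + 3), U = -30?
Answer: 1/16462 ≈ 6.0746e-5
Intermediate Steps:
b(H, L) = -6 - 2*L (b(H, L) = -2*(3 + L) = -6 - 2*L)
I(A) = (-30 + A)*(-26 + A) (I(A) = (A - 26)*(A - 30) = (-26 + A)*(-30 + A) = (-30 + A)*(-26 + A))
1/(I(-100) + b(-21, -44)) = 1/((780 + (-100)**2 - 56*(-100)) + (-6 - 2*(-44))) = 1/((780 + 10000 + 5600) + (-6 + 88)) = 1/(16380 + 82) = 1/16462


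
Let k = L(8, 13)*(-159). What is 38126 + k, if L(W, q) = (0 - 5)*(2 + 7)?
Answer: 45281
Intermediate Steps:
L(W, q) = -45 (L(W, q) = -5*9 = -45)
k = 7155 (k = -45*(-159) = 7155)
38126 + k = 38126 + 7155 = 45281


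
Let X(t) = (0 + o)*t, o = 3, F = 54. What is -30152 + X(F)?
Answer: -29990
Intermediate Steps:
X(t) = 3*t (X(t) = (0 + 3)*t = 3*t)
-30152 + X(F) = -30152 + 3*54 = -30152 + 162 = -29990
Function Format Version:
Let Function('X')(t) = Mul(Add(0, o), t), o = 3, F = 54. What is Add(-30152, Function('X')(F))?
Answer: -29990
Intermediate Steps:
Function('X')(t) = Mul(3, t) (Function('X')(t) = Mul(Add(0, 3), t) = Mul(3, t))
Add(-30152, Function('X')(F)) = Add(-30152, Mul(3, 54)) = Add(-30152, 162) = -29990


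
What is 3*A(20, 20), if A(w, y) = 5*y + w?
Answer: 360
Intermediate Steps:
A(w, y) = w + 5*y
3*A(20, 20) = 3*(20 + 5*20) = 3*(20 + 100) = 3*120 = 360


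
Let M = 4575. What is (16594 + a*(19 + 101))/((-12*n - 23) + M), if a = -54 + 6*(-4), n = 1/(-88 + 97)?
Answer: 10851/6826 ≈ 1.5897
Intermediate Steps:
n = ⅑ (n = 1/9 = ⅑ ≈ 0.11111)
a = -78 (a = -54 - 24 = -78)
(16594 + a*(19 + 101))/((-12*n - 23) + M) = (16594 - 78*(19 + 101))/((-12*⅑ - 23) + 4575) = (16594 - 78*120)/((-4/3 - 23) + 4575) = (16594 - 9360)/(-73/3 + 4575) = 7234/(13652/3) = 7234*(3/13652) = 10851/6826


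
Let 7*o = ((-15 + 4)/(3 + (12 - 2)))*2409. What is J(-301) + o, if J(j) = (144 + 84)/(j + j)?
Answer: -1140939/3913 ≈ -291.58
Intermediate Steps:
J(j) = 114/j (J(j) = 228/((2*j)) = 228*(1/(2*j)) = 114/j)
o = -26499/91 (o = (((-15 + 4)/(3 + (12 - 2)))*2409)/7 = (-11/(3 + 10)*2409)/7 = (-11/13*2409)/7 = (⅐)*(-26499/13) = -26499/91 ≈ -291.20)
J(-301) + o = 114/(-301) - 26499/91 = 114*(-1/301) - 26499/91 = -114/301 - 26499/91 = -1140939/3913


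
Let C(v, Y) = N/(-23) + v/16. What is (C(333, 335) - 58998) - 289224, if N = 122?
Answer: -128139989/368 ≈ -3.4821e+5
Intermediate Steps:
C(v, Y) = -122/23 + v/16 (C(v, Y) = 122/(-23) + v/16 = 122*(-1/23) + v*(1/16) = -122/23 + v/16)
(C(333, 335) - 58998) - 289224 = ((-122/23 + (1/16)*333) - 58998) - 289224 = ((-122/23 + 333/16) - 58998) - 289224 = (5707/368 - 58998) - 289224 = -21705557/368 - 289224 = -128139989/368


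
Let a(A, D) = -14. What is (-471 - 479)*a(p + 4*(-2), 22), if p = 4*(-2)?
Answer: 13300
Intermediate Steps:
p = -8
(-471 - 479)*a(p + 4*(-2), 22) = (-471 - 479)*(-14) = -950*(-14) = 13300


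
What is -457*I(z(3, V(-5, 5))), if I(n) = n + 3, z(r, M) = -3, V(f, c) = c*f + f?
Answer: 0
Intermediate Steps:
V(f, c) = f + c*f
I(n) = 3 + n
-457*I(z(3, V(-5, 5))) = -457*(3 - 3) = -457*0 = 0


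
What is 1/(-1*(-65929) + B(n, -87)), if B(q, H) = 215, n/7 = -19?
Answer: 1/66144 ≈ 1.5119e-5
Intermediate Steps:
n = -133 (n = 7*(-19) = -133)
1/(-1*(-65929) + B(n, -87)) = 1/(-1*(-65929) + 215) = 1/(65929 + 215) = 1/66144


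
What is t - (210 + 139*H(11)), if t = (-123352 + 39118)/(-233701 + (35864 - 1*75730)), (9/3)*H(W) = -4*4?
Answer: 145439500/273567 ≈ 531.64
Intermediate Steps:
H(W) = -16/3 (H(W) = (-4*4)/3 = (⅓)*(-16) = -16/3)
t = 28078/91189 (t = -84234/(-233701 + (35864 - 75730)) = -84234/(-233701 - 39866) = -84234/(-273567) = -84234*(-1/273567) = 28078/91189 ≈ 0.30791)
t - (210 + 139*H(11)) = 28078/91189 - (210 + 139*(-16/3)) = 28078/91189 - (210 - 2224/3) = 28078/91189 - 1*(-1594/3) = 28078/91189 + 1594/3 = 145439500/273567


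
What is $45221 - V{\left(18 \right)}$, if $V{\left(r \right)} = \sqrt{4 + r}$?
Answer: $45221 - \sqrt{22} \approx 45216.0$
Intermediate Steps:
$45221 - V{\left(18 \right)} = 45221 - \sqrt{4 + 18} = 45221 - \sqrt{22}$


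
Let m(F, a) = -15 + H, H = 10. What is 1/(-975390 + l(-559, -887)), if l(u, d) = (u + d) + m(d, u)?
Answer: -1/976841 ≈ -1.0237e-6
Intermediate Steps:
m(F, a) = -5 (m(F, a) = -15 + 10 = -5)
l(u, d) = -5 + d + u (l(u, d) = (u + d) - 5 = (d + u) - 5 = -5 + d + u)
1/(-975390 + l(-559, -887)) = 1/(-975390 + (-5 - 887 - 559)) = 1/(-975390 - 1451) = 1/(-976841) = -1/976841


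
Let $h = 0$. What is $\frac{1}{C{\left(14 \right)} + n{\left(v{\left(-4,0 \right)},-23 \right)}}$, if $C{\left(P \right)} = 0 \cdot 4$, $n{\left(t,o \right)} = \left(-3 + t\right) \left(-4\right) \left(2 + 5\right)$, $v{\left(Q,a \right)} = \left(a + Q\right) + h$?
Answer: $\frac{1}{196} \approx 0.005102$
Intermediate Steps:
$v{\left(Q,a \right)} = Q + a$ ($v{\left(Q,a \right)} = \left(a + Q\right) + 0 = \left(Q + a\right) + 0 = Q + a$)
$n{\left(t,o \right)} = 84 - 28 t$ ($n{\left(t,o \right)} = \left(12 - 4 t\right) 7 = 84 - 28 t$)
$C{\left(P \right)} = 0$
$\frac{1}{C{\left(14 \right)} + n{\left(v{\left(-4,0 \right)},-23 \right)}} = \frac{1}{0 - \left(-84 + 28 \left(-4 + 0\right)\right)} = \frac{1}{0 + \left(84 - -112\right)} = \frac{1}{0 + \left(84 + 112\right)} = \frac{1}{0 + 196} = \frac{1}{196}$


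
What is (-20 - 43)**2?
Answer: 3969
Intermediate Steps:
(-20 - 43)**2 = (-63)**2 = 3969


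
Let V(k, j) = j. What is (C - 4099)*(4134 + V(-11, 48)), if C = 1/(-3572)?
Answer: -30615646239/1786 ≈ -1.7142e+7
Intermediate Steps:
C = -1/3572 ≈ -0.00027996
(C - 4099)*(4134 + V(-11, 48)) = (-1/3572 - 4099)*(4134 + 48) = -14641629/3572*4182 = -30615646239/1786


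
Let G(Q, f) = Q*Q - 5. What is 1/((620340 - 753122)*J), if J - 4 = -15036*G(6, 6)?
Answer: 1/61891283584 ≈ 1.6157e-11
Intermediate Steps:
G(Q, f) = -5 + Q**2 (G(Q, f) = Q**2 - 5 = -5 + Q**2)
J = -466112 (J = 4 - 15036*(-5 + 6**2) = 4 - 15036*(-5 + 36) = 4 - 15036*31 = 4 - 466116 = -466112)
1/((620340 - 753122)*J) = 1/((620340 - 753122)*(-466112)) = -1/466112/(-132782) = -1/132782*(-1/466112) = 1/61891283584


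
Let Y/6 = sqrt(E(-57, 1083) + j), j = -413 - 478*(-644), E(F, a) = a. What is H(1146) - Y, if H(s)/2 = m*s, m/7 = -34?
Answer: -545496 - 18*sqrt(34278) ≈ -5.4883e+5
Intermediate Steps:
m = -238 (m = 7*(-34) = -238)
j = 307419 (j = -413 + 307832 = 307419)
H(s) = -476*s (H(s) = 2*(-238*s) = -476*s)
Y = 18*sqrt(34278) (Y = 6*sqrt(1083 + 307419) = 6*sqrt(308502) = 6*(3*sqrt(34278)) = 18*sqrt(34278) ≈ 3332.6)
H(1146) - Y = -476*1146 - 18*sqrt(34278) = -545496 - 18*sqrt(34278)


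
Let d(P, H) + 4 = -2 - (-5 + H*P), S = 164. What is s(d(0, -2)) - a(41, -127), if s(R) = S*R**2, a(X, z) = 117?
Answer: 47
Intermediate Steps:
d(P, H) = -1 - H*P (d(P, H) = -4 + (-2 - (-5 + H*P)) = -4 + (-2 + (5 - H*P)) = -4 + (3 - H*P) = -1 - H*P)
s(R) = 164*R**2
s(d(0, -2)) - a(41, -127) = 164*(-1 - 1*(-2)*0)**2 - 1*117 = 164*(-1 + 0)**2 - 117 = 164*(-1)**2 - 117 = 164*1 - 117 = 164 - 117 = 47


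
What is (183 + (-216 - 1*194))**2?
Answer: 51529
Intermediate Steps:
(183 + (-216 - 1*194))**2 = (183 + (-216 - 194))**2 = (183 - 410)**2 = (-227)**2 = 51529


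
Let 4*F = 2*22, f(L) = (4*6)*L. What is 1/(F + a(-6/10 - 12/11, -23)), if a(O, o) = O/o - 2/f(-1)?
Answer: 15180/169361 ≈ 0.089631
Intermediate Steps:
f(L) = 24*L
F = 11 (F = (2*22)/4 = (¼)*44 = 11)
a(O, o) = 1/12 + O/o (a(O, o) = O/o - 2/(24*(-1)) = O/o - 2/(-24) = O/o - 2*(-1/24) = O/o + 1/12 = 1/12 + O/o)
1/(F + a(-6/10 - 12/11, -23)) = 1/(11 + ((-6/10 - 12/11) + (1/12)*(-23))/(-23)) = 1/(11 - ((-6*⅒ - 12*1/11) - 23/12)/23) = 1/(11 - ((-⅗ - 12/11) - 23/12)/23) = 1/(11 - (-93/55 - 23/12)/23) = 1/(11 - 1/23*(-2381/660)) = 1/(11 + 2381/15180) = 1/(169361/15180) = 15180/169361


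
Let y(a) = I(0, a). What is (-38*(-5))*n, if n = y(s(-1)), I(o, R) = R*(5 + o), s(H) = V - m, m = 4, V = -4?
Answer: -7600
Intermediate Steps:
s(H) = -8 (s(H) = -4 - 1*4 = -4 - 4 = -8)
y(a) = 5*a (y(a) = a*(5 + 0) = a*5 = 5*a)
n = -40 (n = 5*(-8) = -40)
(-38*(-5))*n = -38*(-5)*(-40) = 190*(-40) = -7600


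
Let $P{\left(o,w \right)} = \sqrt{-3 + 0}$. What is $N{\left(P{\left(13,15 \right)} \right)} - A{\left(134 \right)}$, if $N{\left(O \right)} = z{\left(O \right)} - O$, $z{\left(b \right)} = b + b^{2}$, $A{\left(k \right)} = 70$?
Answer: $-73$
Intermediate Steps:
$P{\left(o,w \right)} = i \sqrt{3}$ ($P{\left(o,w \right)} = \sqrt{-3} = i \sqrt{3}$)
$N{\left(O \right)} = - O + O \left(1 + O\right)$ ($N{\left(O \right)} = O \left(1 + O\right) - O = - O + O \left(1 + O\right)$)
$N{\left(P{\left(13,15 \right)} \right)} - A{\left(134 \right)} = \left(i \sqrt{3}\right)^{2} - 70 = -3 - 70 = -73$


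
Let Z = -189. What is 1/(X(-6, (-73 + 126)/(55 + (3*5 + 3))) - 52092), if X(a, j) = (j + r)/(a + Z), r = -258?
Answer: -14235/741510839 ≈ -1.9197e-5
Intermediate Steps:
X(a, j) = (-258 + j)/(-189 + a) (X(a, j) = (j - 258)/(a - 189) = (-258 + j)/(-189 + a))
1/(X(-6, (-73 + 126)/(55 + (3*5 + 3))) - 52092) = 1/((-258 + (-73 + 126)/(55 + (3*5 + 3)))/(-189 - 6) - 52092) = 1/((-258 + 53/(55 + (15 + 3)))/(-195) - 52092) = 1/(-(-258 + 53/(55 + 18))/195 - 52092) = 1/(-(-258 + 53/73)/195 - 52092) = 1/(-1/195*(-18781/73) - 52092) = 1/(18781/14235 - 52092) = 1/(-741510839/14235) = -14235/741510839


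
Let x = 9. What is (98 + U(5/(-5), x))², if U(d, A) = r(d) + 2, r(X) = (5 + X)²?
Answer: 13456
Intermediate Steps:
U(d, A) = 2 + (5 + d)² (U(d, A) = (5 + d)² + 2 = 2 + (5 + d)²)
(98 + U(5/(-5), x))² = (98 + (2 + (5 + 5/(-5))²))² = (98 + (2 + (5 + 5*(-⅕))²))² = (98 + (2 + (5 - 1)²))² = (98 + (2 + 4²))² = (98 + (2 + 16))² = (98 + 18)² = 116² = 13456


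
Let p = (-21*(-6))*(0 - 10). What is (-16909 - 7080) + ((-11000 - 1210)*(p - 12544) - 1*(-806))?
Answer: 168523657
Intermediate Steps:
p = -1260 (p = 126*(-10) = -1260)
(-16909 - 7080) + ((-11000 - 1210)*(p - 12544) - 1*(-806)) = (-16909 - 7080) + ((-11000 - 1210)*(-1260 - 12544) - 1*(-806)) = -23989 + (-12210*(-13804) + 806) = -23989 + (168546840 + 806) = -23989 + 168547646 = 168523657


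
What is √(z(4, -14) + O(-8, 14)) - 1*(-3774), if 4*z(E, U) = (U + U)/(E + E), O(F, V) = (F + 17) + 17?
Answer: 3774 + √402/4 ≈ 3779.0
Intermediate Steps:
O(F, V) = 34 + F (O(F, V) = (17 + F) + 17 = 34 + F)
z(E, U) = U/(4*E) (z(E, U) = ((U + U)/(E + E))/4 = ((2*U)/((2*E)))/4 = ((2*U)*(1/(2*E)))/4 = (U/E)/4 = U/(4*E))
√(z(4, -14) + O(-8, 14)) - 1*(-3774) = √((¼)*(-14)/4 + (34 - 8)) - 1*(-3774) = √((¼)*(-14)*(¼) + 26) + 3774 = √(-7/8 + 26) + 3774 = √(201/8) + 3774 = √402/4 + 3774 = 3774 + √402/4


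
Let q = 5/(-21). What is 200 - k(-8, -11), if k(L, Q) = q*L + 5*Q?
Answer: 5315/21 ≈ 253.10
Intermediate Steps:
q = -5/21 (q = 5*(-1/21) = -5/21 ≈ -0.23810)
k(L, Q) = 5*Q - 5*L/21 (k(L, Q) = -5*L/21 + 5*Q = 5*Q - 5*L/21)
200 - k(-8, -11) = 200 - (5*(-11) - 5/21*(-8)) = 200 - (-55 + 40/21) = 200 - 1*(-1115/21) = 200 + 1115/21 = 5315/21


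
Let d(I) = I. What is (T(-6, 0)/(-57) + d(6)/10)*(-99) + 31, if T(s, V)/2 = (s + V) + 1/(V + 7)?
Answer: -32416/665 ≈ -48.746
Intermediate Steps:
T(s, V) = 2*V + 2*s + 2/(7 + V) (T(s, V) = 2*((s + V) + 1/(V + 7)) = 2*((V + s) + 1/(7 + V)) = 2*(V + s + 1/(7 + V)) = 2*V + 2*s + 2/(7 + V))
(T(-6, 0)/(-57) + d(6)/10)*(-99) + 31 = ((2*(1 + 0² + 7*0 + 7*(-6) + 0*(-6))/(7 + 0))/(-57) + 6/10)*(-99) + 31 = ((2*(1 + 0 + 0 - 42 + 0)/7)*(-1/57) + 6*(⅒))*(-99) + 31 = ((2*(⅐)*(-41))*(-1/57) + ⅗)*(-99) + 31 = (-82/7*(-1/57) + ⅗)*(-99) + 31 = (82/399 + ⅗)*(-99) + 31 = (1607/1995)*(-99) + 31 = -53031/665 + 31 = -32416/665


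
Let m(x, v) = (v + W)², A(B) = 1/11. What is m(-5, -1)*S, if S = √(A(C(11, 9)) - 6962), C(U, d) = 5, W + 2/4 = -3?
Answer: 243*I*√93599/44 ≈ 1689.6*I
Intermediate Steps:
W = -7/2 (W = -½ - 3 = -7/2 ≈ -3.5000)
A(B) = 1/11
m(x, v) = (-7/2 + v)² (m(x, v) = (v - 7/2)² = (-7/2 + v)²)
S = 3*I*√93599/11 (S = √(1/11 - 6962) = √(-76581/11) = 3*I*√93599/11 ≈ 83.438*I)
m(-5, -1)*S = ((-7 + 2*(-1))²/4)*(3*I*√93599/11) = ((-7 - 2)²/4)*(3*I*√93599/11) = ((¼)*(-9)²)*(3*I*√93599/11) = ((¼)*81)*(3*I*√93599/11) = 81*(3*I*√93599/11)/4 = 243*I*√93599/44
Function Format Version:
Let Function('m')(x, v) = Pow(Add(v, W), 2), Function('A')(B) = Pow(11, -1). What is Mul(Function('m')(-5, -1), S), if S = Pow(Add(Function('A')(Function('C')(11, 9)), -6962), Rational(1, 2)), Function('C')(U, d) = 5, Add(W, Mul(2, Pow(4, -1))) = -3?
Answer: Mul(Rational(243, 44), I, Pow(93599, Rational(1, 2))) ≈ Mul(1689.6, I)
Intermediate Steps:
W = Rational(-7, 2) (W = Add(Rational(-1, 2), -3) = Rational(-7, 2) ≈ -3.5000)
Function('A')(B) = Rational(1, 11)
Function('m')(x, v) = Pow(Add(Rational(-7, 2), v), 2) (Function('m')(x, v) = Pow(Add(v, Rational(-7, 2)), 2) = Pow(Add(Rational(-7, 2), v), 2))
S = Mul(Rational(3, 11), I, Pow(93599, Rational(1, 2))) (S = Pow(Add(Rational(1, 11), -6962), Rational(1, 2)) = Pow(Rational(-76581, 11), Rational(1, 2)) = Mul(Rational(3, 11), I, Pow(93599, Rational(1, 2))) ≈ Mul(83.438, I))
Mul(Function('m')(-5, -1), S) = Mul(Mul(Rational(1, 4), Pow(Add(-7, Mul(2, -1)), 2)), Mul(Rational(3, 11), I, Pow(93599, Rational(1, 2)))) = Mul(Mul(Rational(1, 4), Pow(Add(-7, -2), 2)), Mul(Rational(3, 11), I, Pow(93599, Rational(1, 2)))) = Mul(Mul(Rational(1, 4), Pow(-9, 2)), Mul(Rational(3, 11), I, Pow(93599, Rational(1, 2)))) = Mul(Mul(Rational(1, 4), 81), Mul(Rational(3, 11), I, Pow(93599, Rational(1, 2)))) = Mul(Rational(81, 4), Mul(Rational(3, 11), I, Pow(93599, Rational(1, 2)))) = Mul(Rational(243, 44), I, Pow(93599, Rational(1, 2)))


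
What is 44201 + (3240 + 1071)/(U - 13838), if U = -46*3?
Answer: 617748865/13976 ≈ 44201.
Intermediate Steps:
U = -138
44201 + (3240 + 1071)/(U - 13838) = 44201 + (3240 + 1071)/(-138 - 13838) = 44201 + 4311/(-13976) = 44201 + 4311*(-1/13976) = 44201 - 4311/13976 = 617748865/13976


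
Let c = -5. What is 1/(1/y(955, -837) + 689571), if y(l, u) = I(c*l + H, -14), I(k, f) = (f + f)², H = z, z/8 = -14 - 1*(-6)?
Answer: 784/540623665 ≈ 1.4502e-6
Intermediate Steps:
z = -64 (z = 8*(-14 - 1*(-6)) = 8*(-14 + 6) = 8*(-8) = -64)
H = -64
I(k, f) = 4*f² (I(k, f) = (2*f)² = 4*f²)
y(l, u) = 784 (y(l, u) = 4*(-14)² = 4*196 = 784)
1/(1/y(955, -837) + 689571) = 1/(1/784 + 689571) = 1/(540623665/784) = 784/540623665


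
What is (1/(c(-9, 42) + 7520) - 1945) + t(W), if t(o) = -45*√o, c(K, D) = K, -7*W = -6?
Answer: -14608894/7511 - 45*√42/7 ≈ -1986.7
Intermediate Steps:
W = 6/7 (W = -⅐*(-6) = 6/7 ≈ 0.85714)
(1/(c(-9, 42) + 7520) - 1945) + t(W) = (1/(-9 + 7520) - 1945) - 45*√42/7 = (1/7511 - 1945) - 45*√42/7 = -14608894/7511 - 45*√42/7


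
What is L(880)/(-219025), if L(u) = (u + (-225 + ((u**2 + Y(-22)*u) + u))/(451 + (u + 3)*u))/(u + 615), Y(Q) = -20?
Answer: -136989907/50916699916225 ≈ -2.6905e-6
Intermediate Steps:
L(u) = (u + (-225 + u**2 - 19*u)/(451 + u*(3 + u)))/(615 + u) (L(u) = (u + (-225 + ((u**2 - 20*u) + u))/(451 + (u + 3)*u))/(u + 615) = (u + (-225 + (u**2 - 19*u))/(451 + (3 + u)*u))/(615 + u) = (u + (-225 + u**2 - 19*u)/(451 + u*(3 + u)))/(615 + u))
L(880)/(-219025) = ((-225 + 880**3 + 4*880**2 + 432*880)/(277365 + 880**3 + 618*880**2 + 2296*880))/(-219025) = ((-225 + 681472000 + 4*774400 + 380160)/(277365 + 681472000 + 618*774400 + 2020480))*(-1/219025) = ((-225 + 681472000 + 3097600 + 380160)/(277365 + 681472000 + 478579200 + 2020480))*(-1/219025) = (684949535/1162349045)*(-1/219025) = ((1/1162349045)*684949535)*(-1/219025) = (136989907/232469809)*(-1/219025) = -136989907/50916699916225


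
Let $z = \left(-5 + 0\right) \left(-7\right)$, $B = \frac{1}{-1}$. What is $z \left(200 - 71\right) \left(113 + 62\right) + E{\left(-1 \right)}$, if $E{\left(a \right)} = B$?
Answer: $790124$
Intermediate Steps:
$B = -1$
$E{\left(a \right)} = -1$
$z = 35$ ($z = \left(-5\right) \left(-7\right) = 35$)
$z \left(200 - 71\right) \left(113 + 62\right) + E{\left(-1 \right)} = 35 \left(200 - 71\right) \left(113 + 62\right) - 1 = 35 \cdot 129 \cdot 175 - 1 = 35 \cdot 22575 - 1 = 790125 - 1 = 790124$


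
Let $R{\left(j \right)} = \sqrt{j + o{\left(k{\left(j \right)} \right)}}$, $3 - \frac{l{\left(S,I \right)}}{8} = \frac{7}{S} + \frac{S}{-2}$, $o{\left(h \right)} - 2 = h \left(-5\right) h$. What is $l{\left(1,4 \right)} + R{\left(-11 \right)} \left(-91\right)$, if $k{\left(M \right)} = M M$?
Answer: $-28 - 91 i \sqrt{73214} \approx -28.0 - 24623.0 i$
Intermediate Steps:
$k{\left(M \right)} = M^{2}$
$o{\left(h \right)} = 2 - 5 h^{2}$ ($o{\left(h \right)} = 2 + h \left(-5\right) h = 2 + - 5 h h = 2 - 5 h^{2}$)
$l{\left(S,I \right)} = 24 - \frac{56}{S} + 4 S$ ($l{\left(S,I \right)} = 24 - 8 \left(\frac{7}{S} + \frac{S}{-2}\right) = 24 - 8 \left(\frac{7}{S} + S \left(- \frac{1}{2}\right)\right) = 24 - 8 \left(\frac{7}{S} - \frac{S}{2}\right) = 24 + \left(- \frac{56}{S} + 4 S\right) = 24 - \frac{56}{S} + 4 S$)
$R{\left(j \right)} = \sqrt{2 + j - 5 j^{4}}$ ($R{\left(j \right)} = \sqrt{j - \left(-2 + 5 \left(j^{2}\right)^{2}\right)} = \sqrt{j - \left(-2 + 5 j^{4}\right)} = \sqrt{2 + j - 5 j^{4}}$)
$l{\left(1,4 \right)} + R{\left(-11 \right)} \left(-91\right) = \left(24 - \frac{56}{1} + 4 \cdot 1\right) + \sqrt{2 - 11 - 5 \left(-11\right)^{4}} \left(-91\right) = \left(24 - 56 + 4\right) + \sqrt{2 - 11 - 73205} \left(-91\right) = -28 + \sqrt{-73214} \left(-91\right) = -28 + i \sqrt{73214} \left(-91\right) = -28 - 91 i \sqrt{73214}$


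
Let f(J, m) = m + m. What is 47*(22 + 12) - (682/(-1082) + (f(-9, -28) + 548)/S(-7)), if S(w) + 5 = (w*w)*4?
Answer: 164921897/103331 ≈ 1596.1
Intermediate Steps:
f(J, m) = 2*m
S(w) = -5 + 4*w² (S(w) = -5 + (w*w)*4 = -5 + w²*4 = -5 + 4*w²)
47*(22 + 12) - (682/(-1082) + (f(-9, -28) + 548)/S(-7)) = 47*(22 + 12) - (682/(-1082) + (2*(-28) + 548)/(-5 + 4*(-7)²)) = 47*34 - (682*(-1/1082) + (-56 + 548)/(-5 + 4*49)) = 1598 - (-341/541 + 492/(-5 + 196)) = 1598 - (-341/541 + 492/191) = 1598 - 1*201041/103331 = 1598 - 201041/103331 = 164921897/103331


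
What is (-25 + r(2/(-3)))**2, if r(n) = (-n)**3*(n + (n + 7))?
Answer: 3568321/6561 ≈ 543.87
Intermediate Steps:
r(n) = -n**3*(7 + 2*n) (r(n) = (-n**3)*(n + (7 + n)) = (-n**3)*(7 + 2*n) = -n**3*(7 + 2*n))
(-25 + r(2/(-3)))**2 = (-25 + (2/(-3))**3*(-7 - 4/(-3)))**2 = (-25 + (2*(-1/3))**3*(-7 - 4*(-1)/3))**2 = (-25 + (-2/3)**3*(-7 - 2*(-2/3)))**2 = (-25 - 8*(-7 + 4/3)/27)**2 = (-25 - 8/27*(-17/3))**2 = (-25 + 136/81)**2 = (-1889/81)**2 = 3568321/6561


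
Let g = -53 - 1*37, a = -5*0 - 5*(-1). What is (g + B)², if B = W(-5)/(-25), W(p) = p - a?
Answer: 200704/25 ≈ 8028.2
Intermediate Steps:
a = 5 (a = 0 + 5 = 5)
W(p) = -5 + p (W(p) = p - 1*5 = p - 5 = -5 + p)
g = -90 (g = -53 - 37 = -90)
B = ⅖ (B = (-5 - 5)/(-25) = -10*(-1/25) = ⅖ ≈ 0.40000)
(g + B)² = (-90 + ⅖)² = (-448/5)² = 200704/25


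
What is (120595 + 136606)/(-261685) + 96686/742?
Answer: 12555216384/97085135 ≈ 129.32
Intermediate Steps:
(120595 + 136606)/(-261685) + 96686/742 = 257201*(-1/261685) + 96686*(1/742) = -257201/261685 + 48343/371 = 12555216384/97085135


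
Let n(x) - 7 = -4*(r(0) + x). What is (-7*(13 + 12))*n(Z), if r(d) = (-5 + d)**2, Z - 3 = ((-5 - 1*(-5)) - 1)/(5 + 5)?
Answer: 18305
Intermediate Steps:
Z = 29/10 (Z = 3 + ((-5 - 1*(-5)) - 1)/(5 + 5) = 3 + ((-5 + 5) - 1)/10 = 3 + (0 - 1)*(1/10) = 3 - 1*1/10 = 3 - 1/10 = 29/10 ≈ 2.9000)
n(x) = -93 - 4*x (n(x) = 7 - 4*((-5 + 0)**2 + x) = 7 - 4*((-5)**2 + x) = 7 - 4*(25 + x) = 7 + (-100 - 4*x) = -93 - 4*x)
(-7*(13 + 12))*n(Z) = (-7*(13 + 12))*(-93 - 4*29/10) = (-7*25)*(-93 - 58/5) = -175*(-523/5) = 18305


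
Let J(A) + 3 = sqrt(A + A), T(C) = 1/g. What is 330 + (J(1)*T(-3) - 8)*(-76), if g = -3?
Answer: 862 + 76*sqrt(2)/3 ≈ 897.83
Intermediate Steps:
T(C) = -1/3 (T(C) = 1/(-3) = -1/3)
J(A) = -3 + sqrt(2)*sqrt(A) (J(A) = -3 + sqrt(A + A) = -3 + sqrt(2*A) = -3 + sqrt(2)*sqrt(A))
330 + (J(1)*T(-3) - 8)*(-76) = 330 + ((-3 + sqrt(2)*sqrt(1))*(-1/3) - 8)*(-76) = 330 + ((-3 + sqrt(2)*1)*(-1/3) - 8)*(-76) = 330 + ((-3 + sqrt(2))*(-1/3) - 8)*(-76) = 330 + ((1 - sqrt(2)/3) - 8)*(-76) = 330 + (-7 - sqrt(2)/3)*(-76) = 330 + (532 + 76*sqrt(2)/3) = 862 + 76*sqrt(2)/3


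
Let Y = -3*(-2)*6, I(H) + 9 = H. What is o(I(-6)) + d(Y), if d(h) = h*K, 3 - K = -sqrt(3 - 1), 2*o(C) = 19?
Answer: 235/2 + 36*sqrt(2) ≈ 168.41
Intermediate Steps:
I(H) = -9 + H
o(C) = 19/2 (o(C) = (1/2)*19 = 19/2)
K = 3 + sqrt(2) (K = 3 - (-1)*sqrt(3 - 1) = 3 - (-1)*sqrt(2) = 3 + sqrt(2) ≈ 4.4142)
Y = 36 (Y = 6*6 = 36)
d(h) = h*(3 + sqrt(2))
o(I(-6)) + d(Y) = 19/2 + 36*(3 + sqrt(2)) = 19/2 + (108 + 36*sqrt(2)) = 235/2 + 36*sqrt(2)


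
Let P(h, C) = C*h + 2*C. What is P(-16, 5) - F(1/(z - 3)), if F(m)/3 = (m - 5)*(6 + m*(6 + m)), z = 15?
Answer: 14963/576 ≈ 25.977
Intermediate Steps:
F(m) = 3*(-5 + m)*(6 + m*(6 + m)) (F(m) = 3*((m - 5)*(6 + m*(6 + m))) = 3*((-5 + m)*(6 + m*(6 + m))) = 3*(-5 + m)*(6 + m*(6 + m)))
P(h, C) = 2*C + C*h
P(-16, 5) - F(1/(z - 3)) = 5*(2 - 16) - (-90 - 72/(15 - 3) + 3*(1/(15 - 3))² + 3*(1/(15 - 3))³) = 5*(-14) - (-90 - 72/12 + 3*(1/12)² + 3*(1/12)³) = -70 - (-90 - 72*1/12 + 3*(1/12)² + 3*(1/12)³) = -70 - (-90 - 6 + 3*(1/144) + 3*(1/1728)) = -70 - (-90 - 6 + 1/48 + 1/576) = -70 - 1*(-55283/576) = -70 + 55283/576 = 14963/576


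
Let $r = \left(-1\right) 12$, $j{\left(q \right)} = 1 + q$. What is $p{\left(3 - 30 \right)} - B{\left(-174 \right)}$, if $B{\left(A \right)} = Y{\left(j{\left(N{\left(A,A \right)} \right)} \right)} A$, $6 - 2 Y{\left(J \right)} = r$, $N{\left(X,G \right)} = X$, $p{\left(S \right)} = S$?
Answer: $1539$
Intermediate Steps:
$r = -12$
$Y{\left(J \right)} = 9$ ($Y{\left(J \right)} = 3 - -6 = 3 + 6 = 9$)
$B{\left(A \right)} = 9 A$
$p{\left(3 - 30 \right)} - B{\left(-174 \right)} = \left(3 - 30\right) - 9 \left(-174\right) = -27 - -1566 = -27 + 1566 = 1539$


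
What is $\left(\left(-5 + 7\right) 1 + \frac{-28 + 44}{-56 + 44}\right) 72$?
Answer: $48$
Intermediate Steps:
$\left(\left(-5 + 7\right) 1 + \frac{-28 + 44}{-56 + 44}\right) 72 = \left(2 \cdot 1 + \frac{16}{-12}\right) 72 = \left(2 + 16 \left(- \frac{1}{12}\right)\right) 72 = \left(2 - \frac{4}{3}\right) 72 = \frac{2}{3} \cdot 72 = 48$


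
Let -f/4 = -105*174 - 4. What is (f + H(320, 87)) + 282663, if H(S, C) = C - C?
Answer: 355759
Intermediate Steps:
H(S, C) = 0
f = 73096 (f = -4*(-105*174 - 4) = -4*(-18270 - 4) = -4*(-18274) = 73096)
(f + H(320, 87)) + 282663 = (73096 + 0) + 282663 = 73096 + 282663 = 355759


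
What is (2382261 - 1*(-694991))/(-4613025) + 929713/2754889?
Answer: -4188698373203/12708371829225 ≈ -0.32960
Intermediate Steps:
(2382261 - 1*(-694991))/(-4613025) + 929713/2754889 = (2382261 + 694991)*(-1/4613025) + 929713*(1/2754889) = 3077252*(-1/4613025) + 929713/2754889 = -3077252/4613025 + 929713/2754889 = -4188698373203/12708371829225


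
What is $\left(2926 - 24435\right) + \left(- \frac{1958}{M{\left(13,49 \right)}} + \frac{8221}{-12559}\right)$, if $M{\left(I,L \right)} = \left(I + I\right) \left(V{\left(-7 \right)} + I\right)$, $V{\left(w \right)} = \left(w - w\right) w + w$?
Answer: $- \frac{21083195917}{979602} \approx -21522.0$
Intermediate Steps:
$V{\left(w \right)} = w$ ($V{\left(w \right)} = 0 w + w = 0 + w = w$)
$M{\left(I,L \right)} = 2 I \left(-7 + I\right)$ ($M{\left(I,L \right)} = \left(I + I\right) \left(-7 + I\right) = 2 I \left(-7 + I\right)$)
$\left(2926 - 24435\right) + \left(- \frac{1958}{M{\left(13,49 \right)}} + \frac{8221}{-12559}\right) = \left(2926 - 24435\right) + \left(- \frac{1958}{2 \cdot 13 \left(-7 + 13\right)} + \frac{8221}{-12559}\right) = -21509 + \left(- \frac{1958}{2 \cdot 13 \cdot 6} + 8221 \left(- \frac{1}{12559}\right)\right) = -21509 - \left(\frac{8221}{12559} + \frac{1958}{156}\right) = -21509 - \frac{12936499}{979602} = - \frac{21083195917}{979602}$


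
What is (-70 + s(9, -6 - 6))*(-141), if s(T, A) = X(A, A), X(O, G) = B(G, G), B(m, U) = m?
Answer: 11562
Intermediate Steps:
X(O, G) = G
s(T, A) = A
(-70 + s(9, -6 - 6))*(-141) = (-70 + (-6 - 6))*(-141) = (-70 - 12)*(-141) = -82*(-141) = 11562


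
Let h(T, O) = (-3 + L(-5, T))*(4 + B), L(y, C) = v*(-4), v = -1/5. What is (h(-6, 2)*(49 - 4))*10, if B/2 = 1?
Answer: -5940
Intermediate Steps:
B = 2 (B = 2*1 = 2)
v = -1/5 (v = -1*1/5 = -1/5 ≈ -0.20000)
L(y, C) = 4/5 (L(y, C) = -1/5*(-4) = 4/5)
h(T, O) = -66/5 (h(T, O) = (-3 + 4/5)*(4 + 2) = -11/5*6 = -66/5)
(h(-6, 2)*(49 - 4))*10 = -66*(49 - 4)/5*10 = -66/5*45*10 = -594*10 = -5940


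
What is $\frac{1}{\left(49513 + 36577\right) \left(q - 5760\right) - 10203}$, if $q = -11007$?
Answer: $- \frac{1}{1443481233} \approx -6.9277 \cdot 10^{-10}$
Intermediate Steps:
$\frac{1}{\left(49513 + 36577\right) \left(q - 5760\right) - 10203} = \frac{1}{\left(49513 + 36577\right) \left(-11007 - 5760\right) - 10203} = \frac{1}{86090 \left(-16767\right) - 10203} = \frac{1}{-1443471030 - 10203} = \frac{1}{-1443481233} = - \frac{1}{1443481233}$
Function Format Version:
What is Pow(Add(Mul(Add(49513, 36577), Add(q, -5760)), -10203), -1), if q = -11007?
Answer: Rational(-1, 1443481233) ≈ -6.9277e-10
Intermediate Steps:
Pow(Add(Mul(Add(49513, 36577), Add(q, -5760)), -10203), -1) = Pow(Add(Mul(Add(49513, 36577), Add(-11007, -5760)), -10203), -1) = Pow(Add(Mul(86090, -16767), -10203), -1) = Pow(Add(-1443471030, -10203), -1) = Pow(-1443481233, -1) = Rational(-1, 1443481233)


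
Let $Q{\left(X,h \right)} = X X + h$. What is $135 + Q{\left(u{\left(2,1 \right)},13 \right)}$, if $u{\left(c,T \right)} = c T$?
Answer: $152$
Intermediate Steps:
$u{\left(c,T \right)} = T c$
$Q{\left(X,h \right)} = h + X^{2}$ ($Q{\left(X,h \right)} = X^{2} + h = h + X^{2}$)
$135 + Q{\left(u{\left(2,1 \right)},13 \right)} = 135 + \left(13 + \left(1 \cdot 2\right)^{2}\right) = 135 + \left(13 + 2^{2}\right) = 135 + \left(13 + 4\right) = 135 + 17 = 152$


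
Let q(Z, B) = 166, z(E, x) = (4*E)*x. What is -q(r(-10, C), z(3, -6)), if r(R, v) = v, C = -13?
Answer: -166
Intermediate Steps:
z(E, x) = 4*E*x
-q(r(-10, C), z(3, -6)) = -1*166 = -166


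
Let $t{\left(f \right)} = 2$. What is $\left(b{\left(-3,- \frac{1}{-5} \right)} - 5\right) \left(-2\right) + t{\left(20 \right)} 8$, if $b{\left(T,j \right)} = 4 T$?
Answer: $50$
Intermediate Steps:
$\left(b{\left(-3,- \frac{1}{-5} \right)} - 5\right) \left(-2\right) + t{\left(20 \right)} 8 = \left(4 \left(-3\right) - 5\right) \left(-2\right) + 2 \cdot 8 = \left(-12 - 5\right) \left(-2\right) + 16 = \left(-17\right) \left(-2\right) + 16 = 34 + 16 = 50$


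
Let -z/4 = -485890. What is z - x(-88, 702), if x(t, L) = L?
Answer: 1942858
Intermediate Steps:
z = 1943560 (z = -4*(-485890) = 1943560)
z - x(-88, 702) = 1943560 - 1*702 = 1943560 - 702 = 1942858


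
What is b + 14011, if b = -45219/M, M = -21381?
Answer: 99871470/7127 ≈ 14013.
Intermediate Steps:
b = 15073/7127 (b = -45219/(-21381) = -45219*(-1/21381) = 15073/7127 ≈ 2.1149)
b + 14011 = 15073/7127 + 14011 = 99871470/7127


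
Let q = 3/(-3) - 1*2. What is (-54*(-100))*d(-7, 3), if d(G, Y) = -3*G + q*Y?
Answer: 64800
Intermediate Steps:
q = -3 (q = 3*(-⅓) - 2 = -1 - 2 = -3)
d(G, Y) = -3*G - 3*Y
(-54*(-100))*d(-7, 3) = (-54*(-100))*(-3*(-7) - 3*3) = 5400*(21 - 9) = 5400*12 = 64800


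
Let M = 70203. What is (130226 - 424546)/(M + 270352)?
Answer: -58864/68111 ≈ -0.86424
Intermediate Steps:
(130226 - 424546)/(M + 270352) = (130226 - 424546)/(70203 + 270352) = -294320/340555 = -294320*1/340555 = -58864/68111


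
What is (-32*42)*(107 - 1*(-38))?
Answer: -194880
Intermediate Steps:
(-32*42)*(107 - 1*(-38)) = -1344*(107 + 38) = -1344*145 = -194880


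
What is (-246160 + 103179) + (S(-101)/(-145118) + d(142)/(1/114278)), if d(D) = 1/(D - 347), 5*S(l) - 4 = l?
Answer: -4270152726217/29749190 ≈ -1.4354e+5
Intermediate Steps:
S(l) = 4/5 + l/5
d(D) = 1/(-347 + D)
(-246160 + 103179) + (S(-101)/(-145118) + d(142)/(1/114278)) = (-246160 + 103179) + ((4/5 + (1/5)*(-101))/(-145118) + 1/((-347 + 142)*(1/114278))) = -142981 + ((4/5 - 101/5)*(-1/145118) + 1/((-205)*(1/114278))) = -142981 + (-97/5*(-1/145118) - 1/205*114278) = -142981 + (97/725590 - 114278/205) = -142981 - 16583790827/29749190 = -4270152726217/29749190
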